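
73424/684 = 107+59/171 ≈ 107.35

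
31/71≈0.437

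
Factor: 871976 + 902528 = 2^3 * 221813^1 = 1774504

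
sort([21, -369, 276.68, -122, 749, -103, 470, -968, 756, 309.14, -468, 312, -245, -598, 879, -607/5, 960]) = [-968, -598, -468, -369, -245, -122, -607/5, -103, 21, 276.68, 309.14, 312, 470, 749, 756, 879, 960]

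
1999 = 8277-6278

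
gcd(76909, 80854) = 1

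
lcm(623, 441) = 39249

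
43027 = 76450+-33423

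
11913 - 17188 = -5275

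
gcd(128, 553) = 1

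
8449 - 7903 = 546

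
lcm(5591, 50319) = 50319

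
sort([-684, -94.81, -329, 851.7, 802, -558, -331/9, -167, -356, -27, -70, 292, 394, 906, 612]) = [-684, -558, -356, -329, -167, -94.81, -70, -331/9, -27, 292, 394, 612, 802, 851.7, 906]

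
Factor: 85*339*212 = 2^2*3^1*5^1*17^1*53^1*113^1 = 6108780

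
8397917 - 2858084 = 5539833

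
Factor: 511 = 7^1 * 73^1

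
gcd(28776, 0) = 28776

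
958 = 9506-8548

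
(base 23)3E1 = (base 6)12502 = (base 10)1910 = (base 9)2552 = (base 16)776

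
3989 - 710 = 3279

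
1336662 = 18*74259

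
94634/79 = 1197 + 71/79 ≈ 1197.90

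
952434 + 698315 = 1650749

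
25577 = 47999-22422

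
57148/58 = 985+9/29 ≈ 985.31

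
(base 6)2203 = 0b111111011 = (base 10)507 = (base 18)1a3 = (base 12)363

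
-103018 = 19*(-5422) 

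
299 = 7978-7679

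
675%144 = 99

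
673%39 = 10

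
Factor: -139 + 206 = 67^1 = 67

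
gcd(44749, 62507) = 1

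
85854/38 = 42927/19 ≈ 2259.32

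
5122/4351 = 1 + 771/4351 ≈ 1.18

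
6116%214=124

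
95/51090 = 19/10218 ≈ 0.00186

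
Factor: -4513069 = -1*11^1*410279^1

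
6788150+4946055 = 11734205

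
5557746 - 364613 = 5193133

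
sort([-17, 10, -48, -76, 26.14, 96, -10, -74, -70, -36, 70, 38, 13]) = [-76, -74, -70, -48, -36, -17, -10, 10, 13, 26.14, 38, 70, 96]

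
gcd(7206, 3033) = 3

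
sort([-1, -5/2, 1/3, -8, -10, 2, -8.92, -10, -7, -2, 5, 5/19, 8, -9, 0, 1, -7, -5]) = [-10, -10, -9, -8.92, -8, -7, -7, -5, -5/2, -2, -1, 0, 5/19, 1/3, 1, 2, 5, 8]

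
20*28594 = 571880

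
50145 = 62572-12427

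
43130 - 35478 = 7652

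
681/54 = 12 + 11/18 ≈ 12.61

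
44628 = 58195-13567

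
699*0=0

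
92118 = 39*2362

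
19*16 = 304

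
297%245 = 52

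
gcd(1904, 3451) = 119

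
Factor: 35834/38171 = 2^1 * 7^(-2) * 23^1 = 46/49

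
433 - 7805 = -7372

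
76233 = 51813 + 24420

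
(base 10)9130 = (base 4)2032222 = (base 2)10001110101010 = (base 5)243010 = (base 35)7fu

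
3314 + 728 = 4042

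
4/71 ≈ 0.0563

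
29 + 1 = 30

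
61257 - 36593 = 24664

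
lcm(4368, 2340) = 65520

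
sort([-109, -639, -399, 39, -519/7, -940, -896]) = [-940, -896, -639, -399, -109, -519/7, 39]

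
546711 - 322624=224087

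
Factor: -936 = -1 * 2^3 * 3^2 * 13^1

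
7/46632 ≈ 0.000150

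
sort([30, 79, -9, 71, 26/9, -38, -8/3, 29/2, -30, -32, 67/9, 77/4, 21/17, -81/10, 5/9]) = [-38, -32, -30, -9, -81/10, -8/3, 5/9, 21/17, 26/9, 67/9, 29/2, 77/4, 30, 71, 79]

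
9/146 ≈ 0.0616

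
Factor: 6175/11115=3^(-2)*5^1=5/9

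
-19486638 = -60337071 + 40850433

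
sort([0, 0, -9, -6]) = [-9, -6, 0, 0]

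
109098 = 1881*58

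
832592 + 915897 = 1748489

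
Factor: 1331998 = 2^1 * 641^1 * 1039^1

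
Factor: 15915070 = 2^1*5^1*1591507^1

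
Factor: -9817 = -1 * 9817^1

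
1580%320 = 300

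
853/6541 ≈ 0.130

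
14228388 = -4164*(-3417)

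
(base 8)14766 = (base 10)6646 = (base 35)5ev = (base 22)dg2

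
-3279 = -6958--3679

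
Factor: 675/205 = 3^3 * 5^1 * 41^(-1) = 135/41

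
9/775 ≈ 0.0116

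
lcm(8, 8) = 8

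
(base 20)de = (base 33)8a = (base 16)112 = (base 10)274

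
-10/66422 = -5/33211 ≈ -0.000151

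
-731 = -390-341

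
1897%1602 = 295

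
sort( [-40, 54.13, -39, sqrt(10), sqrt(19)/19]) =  [-40, -39, sqrt(19)/19, sqrt(10), 54.13]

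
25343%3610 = 73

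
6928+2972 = 9900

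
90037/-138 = -652 - 61/138 ≈ -652.44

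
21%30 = 21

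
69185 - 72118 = -2933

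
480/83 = 5 + 65/83 ≈ 5.78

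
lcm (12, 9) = 36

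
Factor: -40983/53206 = -1 * 2^(-1) * 3^1 * 19^1 * 37^(-1) = -57/74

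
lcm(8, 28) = 56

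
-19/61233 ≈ -0.000310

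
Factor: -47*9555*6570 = -1*2^1*3^3*5^2*7^2*13^1*47^1*73^1 = -2950488450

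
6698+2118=8816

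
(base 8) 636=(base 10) 414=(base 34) c6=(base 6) 1530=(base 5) 3124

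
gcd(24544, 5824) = 416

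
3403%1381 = 641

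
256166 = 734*349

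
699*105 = 73395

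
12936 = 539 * 24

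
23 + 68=91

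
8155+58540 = 66695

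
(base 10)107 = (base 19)5c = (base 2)1101011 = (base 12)8b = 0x6b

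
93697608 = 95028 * 986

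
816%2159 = 816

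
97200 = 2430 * 40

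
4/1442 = 2/721 ≈ 0.00277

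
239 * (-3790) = -905810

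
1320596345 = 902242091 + 418354254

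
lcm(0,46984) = 0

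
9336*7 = 65352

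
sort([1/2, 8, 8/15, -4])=[-4, 1/2, 8/15, 8]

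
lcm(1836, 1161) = 78948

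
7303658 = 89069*82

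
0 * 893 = 0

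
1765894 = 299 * 5906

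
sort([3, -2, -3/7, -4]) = [-4, -2, -3/7, 3]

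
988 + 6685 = 7673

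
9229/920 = 10+29/920 ≈ 10.03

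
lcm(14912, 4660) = 74560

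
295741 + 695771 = 991512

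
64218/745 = 86 + 148/745 ≈ 86.20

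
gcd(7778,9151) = 1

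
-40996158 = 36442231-77438389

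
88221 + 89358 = 177579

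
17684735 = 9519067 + 8165668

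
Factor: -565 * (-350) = 2^1 * 5^3 * 7^1 * 113^1 = 197750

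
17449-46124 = -28675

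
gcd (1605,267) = 3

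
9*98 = 882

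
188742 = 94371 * 2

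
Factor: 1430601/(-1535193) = -1*3^(-3)*11^(-1)*17^1*1723^(-1)*28051^1 = -476867/511731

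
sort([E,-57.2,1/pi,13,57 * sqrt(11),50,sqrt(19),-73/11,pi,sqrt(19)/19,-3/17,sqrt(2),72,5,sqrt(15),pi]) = [-57.2,-73/11,-3/17,sqrt(19)/19,1/pi,sqrt(2),E,pi,pi,sqrt(15),sqrt(19),5,13,50,72,57 * sqrt(11)]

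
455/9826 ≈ 0.0463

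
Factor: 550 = 2^1*5^2*11^1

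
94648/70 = 1352+4/35 ≈ 1352.11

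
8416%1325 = 466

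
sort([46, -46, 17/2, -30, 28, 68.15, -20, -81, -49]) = [-81, -49, -46, -30, -20, 17/2, 28, 46, 68.15]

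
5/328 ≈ 0.0152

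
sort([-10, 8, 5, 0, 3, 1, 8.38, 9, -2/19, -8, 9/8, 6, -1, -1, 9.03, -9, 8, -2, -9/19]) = [-10, -9, -8, -2, -1, -1, -9/19, -2/19, 0, 1, 9/8, 3, 5, 6, 8, 8, 8.38, 9, 9.03]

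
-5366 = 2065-7431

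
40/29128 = 5/3641 ≈ 0.00137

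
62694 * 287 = 17993178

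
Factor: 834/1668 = 2^(-1) = 1/2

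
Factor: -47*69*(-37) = 3^1*23^1*37^1*47^1 = 119991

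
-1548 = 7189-8737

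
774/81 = 9 + 5/9 ≈ 9.56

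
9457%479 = 356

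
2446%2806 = 2446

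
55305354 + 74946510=130251864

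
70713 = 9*7857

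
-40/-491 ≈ 0.0815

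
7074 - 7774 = -700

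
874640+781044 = 1655684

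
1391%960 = 431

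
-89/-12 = 7 + 5/12 ≈ 7.42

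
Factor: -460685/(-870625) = 5^(-3) * 7^(-1) * 463^1 = 463/875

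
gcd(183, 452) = 1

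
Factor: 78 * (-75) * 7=-1 * 2^1 * 3^2 * 5^2 * 7^1 * 13^1=-40950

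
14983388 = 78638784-63655396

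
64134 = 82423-18289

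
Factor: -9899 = -1*19^1*521^1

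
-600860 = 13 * (-46220)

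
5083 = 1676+3407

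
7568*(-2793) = -21137424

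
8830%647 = 419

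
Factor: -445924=-1*2^2*23^1*37^1*131^1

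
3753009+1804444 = 5557453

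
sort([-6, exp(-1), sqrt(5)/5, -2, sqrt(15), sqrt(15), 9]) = [-6, -2, exp(-1), sqrt(5)/5, sqrt(15), sqrt(15), 9]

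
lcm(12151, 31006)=899174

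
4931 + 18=4949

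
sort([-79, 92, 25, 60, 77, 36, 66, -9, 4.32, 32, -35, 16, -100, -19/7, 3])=[-100, -79, -35, -9, -19/7, 3, 4.32, 16, 25, 32, 36, 60, 66, 77, 92]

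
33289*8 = 266312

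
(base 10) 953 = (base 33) st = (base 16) 3b9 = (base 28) 161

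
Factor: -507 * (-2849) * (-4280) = -1 * 2^3 * 3^1 * 5^1 * 7^1 * 11^1 * 13^2 * 37^1 * 107^1 = -6182216040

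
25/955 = 5/191 ≈ 0.0262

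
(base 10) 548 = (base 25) ln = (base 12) 398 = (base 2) 1000100100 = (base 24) mk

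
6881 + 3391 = 10272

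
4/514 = 2/257 ≈ 0.00778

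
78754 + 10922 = 89676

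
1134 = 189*6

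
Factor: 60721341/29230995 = 5^(-1)*113^1*773^(-1)*2521^(-1)*179119^1 = 20240447/9743665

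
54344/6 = 9057 + 1/3 ≈ 9057.33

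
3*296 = 888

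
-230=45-275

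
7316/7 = 1045 + 1/7 ≈ 1045.14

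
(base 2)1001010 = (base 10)74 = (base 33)28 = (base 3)2202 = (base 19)3h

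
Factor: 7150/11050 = 11^1 * 17^(-1) = 11/17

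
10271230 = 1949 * 5270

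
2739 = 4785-2046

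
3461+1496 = 4957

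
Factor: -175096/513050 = -1*2^2*5^ (-2)*31^ (-1)*43^1*331^ (-1)*509^1 = -87548/256525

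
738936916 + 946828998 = 1685765914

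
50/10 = 5 = 5.00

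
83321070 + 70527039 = 153848109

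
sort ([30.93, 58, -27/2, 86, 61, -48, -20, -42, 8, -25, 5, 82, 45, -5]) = [-48, -42, -25, -20, -27/2, -5, 5, 8, 30.93, 45, 58, 61, 82, 86]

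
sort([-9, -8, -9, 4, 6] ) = [-9, -9, -8, 4, 6] 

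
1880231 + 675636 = 2555867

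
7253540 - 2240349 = 5013191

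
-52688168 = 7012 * (-7514)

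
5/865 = 1/173 ≈ 0.00578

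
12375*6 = 74250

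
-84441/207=-407-64/69 ≈ -407.93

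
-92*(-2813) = 258796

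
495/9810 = 11/218 ≈ 0.0505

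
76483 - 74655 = 1828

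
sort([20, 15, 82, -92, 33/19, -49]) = [-92, -49, 33/19, 15, 20, 82]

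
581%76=49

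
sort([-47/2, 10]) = [-47/2, 10]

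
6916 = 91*76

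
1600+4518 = 6118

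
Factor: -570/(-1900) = 2^(-1)*3^1*5^(-1) = 3/10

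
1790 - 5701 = -3911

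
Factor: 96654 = 2^1*3^1*89^1*181^1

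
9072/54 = 168 = 168.00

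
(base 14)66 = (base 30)30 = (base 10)90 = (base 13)6c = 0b1011010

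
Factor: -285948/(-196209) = 2^2 * 3^(-1) * 43^(-1) * 47^1 = 188/129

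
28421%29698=28421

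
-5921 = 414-6335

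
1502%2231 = 1502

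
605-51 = 554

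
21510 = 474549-453039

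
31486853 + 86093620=117580473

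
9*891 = 8019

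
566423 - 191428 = 374995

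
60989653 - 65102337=-4112684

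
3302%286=156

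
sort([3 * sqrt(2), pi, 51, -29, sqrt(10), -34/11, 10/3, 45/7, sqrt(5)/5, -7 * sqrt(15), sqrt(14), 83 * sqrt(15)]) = [-29, -7 * sqrt(15), -34/11, sqrt(5)/5, pi, sqrt(10), 10/3, sqrt(14), 3 * sqrt(2), 45/7, 51, 83 * sqrt(15)]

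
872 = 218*4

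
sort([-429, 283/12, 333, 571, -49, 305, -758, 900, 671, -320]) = [-758, -429, -320, -49, 283/12, 305, 333, 571, 671, 900]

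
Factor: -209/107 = -1 * 11^1 * 19^1 * 107^(-1)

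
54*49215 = 2657610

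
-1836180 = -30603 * 60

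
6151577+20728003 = 26879580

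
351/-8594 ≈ -0.0408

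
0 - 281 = -281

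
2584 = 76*34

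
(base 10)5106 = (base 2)1001111110010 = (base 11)3922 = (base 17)10b6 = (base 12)2b56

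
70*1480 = 103600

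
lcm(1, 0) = 0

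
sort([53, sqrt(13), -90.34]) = [-90.34, sqrt(13), 53]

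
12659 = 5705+6954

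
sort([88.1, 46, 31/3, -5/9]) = [-5/9, 31/3, 46, 88.1]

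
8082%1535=407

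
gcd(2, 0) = 2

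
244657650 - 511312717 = -266655067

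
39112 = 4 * 9778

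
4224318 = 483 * 8746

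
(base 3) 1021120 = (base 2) 1110100101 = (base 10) 933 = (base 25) 1c8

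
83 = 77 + 6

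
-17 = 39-56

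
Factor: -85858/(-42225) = 2^1*3^(-1)*5^(-2)*563^(-1)*42929^1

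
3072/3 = 1024 = 1024.00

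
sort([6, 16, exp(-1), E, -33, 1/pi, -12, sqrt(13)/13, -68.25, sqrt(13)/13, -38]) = [-68.25, -38, -33, -12, sqrt(13)/13, sqrt(13)/13, 1/pi, exp(-1), E, 6, 16]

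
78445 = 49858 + 28587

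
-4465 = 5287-9752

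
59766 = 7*8538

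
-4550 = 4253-8803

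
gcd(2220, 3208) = 4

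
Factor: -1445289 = -1*3^1*17^2*1667^1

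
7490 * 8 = 59920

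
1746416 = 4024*434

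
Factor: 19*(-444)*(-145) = 2^2*3^1*5^1*19^1*29^1*37^1 = 1223220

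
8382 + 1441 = 9823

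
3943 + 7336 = 11279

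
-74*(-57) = 4218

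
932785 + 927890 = 1860675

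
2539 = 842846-840307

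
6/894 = 1/149≈0.00671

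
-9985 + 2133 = -7852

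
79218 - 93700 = -14482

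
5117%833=119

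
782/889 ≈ 0.880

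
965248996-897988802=67260194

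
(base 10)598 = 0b1001010110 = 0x256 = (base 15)29d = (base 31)j9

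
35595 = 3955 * 9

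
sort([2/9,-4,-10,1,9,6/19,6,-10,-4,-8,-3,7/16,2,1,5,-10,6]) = [-10,-10,-10,-8,-4,-4,-3,2/9,6/19,7/16,1,1,2,5,6,6,9]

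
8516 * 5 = 42580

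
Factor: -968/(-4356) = 2^1*3^(-2) = 2/9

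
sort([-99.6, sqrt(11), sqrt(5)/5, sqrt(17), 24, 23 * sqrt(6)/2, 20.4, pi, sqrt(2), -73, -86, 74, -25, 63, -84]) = [-99.6, -86, -84, -73, -25, sqrt(5)/5, sqrt(2), pi, sqrt(11), sqrt(17), 20.4, 24, 23 * sqrt(6)/2, 63, 74]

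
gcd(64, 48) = 16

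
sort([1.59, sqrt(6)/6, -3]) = [-3, sqrt(6)/6, 1.59]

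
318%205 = 113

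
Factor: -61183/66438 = -1*2^(-1)*3^(-2)*17^1*59^1*61^1*3691^(-1)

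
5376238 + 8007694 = 13383932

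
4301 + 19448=23749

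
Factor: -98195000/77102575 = -1 * 2^3 * 5^2 * 11^(-1) * 41^1 * 479^1 * 280373^(-1) = -3927800/3084103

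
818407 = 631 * 1297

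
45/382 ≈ 0.118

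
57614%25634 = 6346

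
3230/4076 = 1615/2038 ≈ 0.792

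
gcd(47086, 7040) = 2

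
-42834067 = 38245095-81079162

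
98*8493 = 832314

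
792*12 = 9504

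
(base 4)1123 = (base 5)331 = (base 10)91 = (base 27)3a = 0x5b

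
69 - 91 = -22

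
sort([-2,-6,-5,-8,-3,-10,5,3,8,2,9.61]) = [-10,-8,-6,-5,-3,-2,2,3,5,8,9.61]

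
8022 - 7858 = 164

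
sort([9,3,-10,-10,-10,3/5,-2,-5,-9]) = [-10,-10,-10,-9,-5,-2,3/5,3,9]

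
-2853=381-3234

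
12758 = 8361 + 4397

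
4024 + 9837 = 13861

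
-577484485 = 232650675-810135160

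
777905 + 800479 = 1578384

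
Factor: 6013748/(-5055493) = -1*2^2*13^1*109^1*1061^1*5055493^(-1)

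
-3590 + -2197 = -5787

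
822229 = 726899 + 95330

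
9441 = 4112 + 5329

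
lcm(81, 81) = 81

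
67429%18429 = 12142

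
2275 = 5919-3644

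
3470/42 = 1735/21 ≈ 82.62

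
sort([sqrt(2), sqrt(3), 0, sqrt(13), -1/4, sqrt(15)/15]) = [-1/4, 0, sqrt(15)/15, sqrt(2), sqrt(3), sqrt(13)]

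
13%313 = 13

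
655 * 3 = 1965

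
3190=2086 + 1104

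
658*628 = 413224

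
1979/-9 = -219 - 8/9 ≈ -219.89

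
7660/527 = 14 + 282/527 ≈ 14.54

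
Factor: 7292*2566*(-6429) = -1*2^3*3^1*1283^1*1823^1*2143^1 = -120294767688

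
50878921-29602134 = 21276787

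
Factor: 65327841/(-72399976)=-1 * 2^(-3) * 3^2 * 11^(-1) * 233^1 * 31153^1 * 822727^(-1)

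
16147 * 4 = 64588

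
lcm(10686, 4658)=181662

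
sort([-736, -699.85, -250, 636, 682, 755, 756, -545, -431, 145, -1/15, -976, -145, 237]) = [-976, -736, -699.85, -545, -431, -250, -145, -1/15, 145, 237, 636, 682, 755, 756]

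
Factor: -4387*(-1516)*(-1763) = -1*2^2*41^2*43^1*107^1*379^1 = -11725169996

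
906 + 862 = 1768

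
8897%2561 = 1214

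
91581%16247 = 10346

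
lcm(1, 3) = 3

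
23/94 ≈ 0.245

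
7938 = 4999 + 2939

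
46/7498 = 1/163 ≈ 0.00613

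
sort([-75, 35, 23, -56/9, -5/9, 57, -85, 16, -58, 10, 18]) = [-85, -75, -58, -56/9, -5/9, 10, 16, 18, 23, 35, 57]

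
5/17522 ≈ 0.000285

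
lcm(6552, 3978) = 111384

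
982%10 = 2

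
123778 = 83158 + 40620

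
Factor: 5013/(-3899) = -1*3^2*7^(-1) = -9/7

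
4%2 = 0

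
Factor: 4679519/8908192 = 2^(-5)*13^1*47^(-1)*73^1*4931^1*5923^(-1)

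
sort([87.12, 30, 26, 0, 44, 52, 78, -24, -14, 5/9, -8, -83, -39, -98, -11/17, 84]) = [-98, -83, -39, -24, -14, -8, -11/17, 0, 5/9, 26, 30, 44, 52, 78, 84, 87.12]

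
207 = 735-528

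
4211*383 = 1612813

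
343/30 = 11+13/30 ≈ 11.43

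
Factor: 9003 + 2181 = 2^4*3^1*233^1 = 11184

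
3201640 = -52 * (-61570) 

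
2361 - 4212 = -1851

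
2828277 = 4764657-1936380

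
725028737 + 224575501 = 949604238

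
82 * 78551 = 6441182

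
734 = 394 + 340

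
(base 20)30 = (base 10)60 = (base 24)2c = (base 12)50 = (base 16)3c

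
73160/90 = 812 + 8/9 ≈ 812.89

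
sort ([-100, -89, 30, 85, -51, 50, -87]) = [-100, -89, -87, -51, 30, 50, 85]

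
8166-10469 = -2303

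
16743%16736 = 7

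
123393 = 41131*3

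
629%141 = 65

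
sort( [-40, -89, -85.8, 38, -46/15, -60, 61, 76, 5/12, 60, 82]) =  [-89, -85.8, -60, -40, -46/15, 5/12, 38, 60, 61, 76, 82]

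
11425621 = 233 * 49037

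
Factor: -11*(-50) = 2^1*5^2*11^1 = 550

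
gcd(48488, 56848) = 1672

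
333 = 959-626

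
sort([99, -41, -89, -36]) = [-89, -41, -36, 99]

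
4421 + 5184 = 9605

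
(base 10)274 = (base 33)8a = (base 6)1134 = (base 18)f4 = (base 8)422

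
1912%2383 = 1912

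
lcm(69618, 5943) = 487326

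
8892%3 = 0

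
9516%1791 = 561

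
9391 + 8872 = 18263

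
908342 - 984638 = -76296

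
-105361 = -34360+-71001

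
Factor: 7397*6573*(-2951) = -1*3^1*7^1*13^2*227^1*313^1*569^1 = -143479039431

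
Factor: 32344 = 2^3*13^1*311^1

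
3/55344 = 1/18448 ≈ 0.0000542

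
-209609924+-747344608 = -956954532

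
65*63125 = 4103125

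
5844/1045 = 5 + 619/1045 ≈ 5.59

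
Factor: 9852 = 2^2 * 3^1 * 821^1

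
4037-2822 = 1215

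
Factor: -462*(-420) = 2^3*3^2*5^1*7^2*11^1 = 194040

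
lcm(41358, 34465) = 206790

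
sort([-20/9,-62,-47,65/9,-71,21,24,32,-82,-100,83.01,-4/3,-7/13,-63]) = [-100,-82,-71,-63,-62,-47,-20/9,-4/3,-7/13,65/9,21,24,32,83.01]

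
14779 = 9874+4905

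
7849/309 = 25+124/309 ≈ 25.40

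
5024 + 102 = 5126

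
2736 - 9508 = -6772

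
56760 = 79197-22437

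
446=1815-1369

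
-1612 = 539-2151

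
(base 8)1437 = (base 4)30133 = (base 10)799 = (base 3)1002121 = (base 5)11144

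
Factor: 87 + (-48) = 3^1*13^1 = 39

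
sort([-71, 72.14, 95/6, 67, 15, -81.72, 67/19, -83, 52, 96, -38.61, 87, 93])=[-83, -81.72, -71, -38.61, 67/19, 15, 95/6, 52, 67, 72.14, 87, 93, 96]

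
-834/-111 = 278/37≈7.51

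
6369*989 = 6298941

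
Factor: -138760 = -1*2^3*5^1*3469^1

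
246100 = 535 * 460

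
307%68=35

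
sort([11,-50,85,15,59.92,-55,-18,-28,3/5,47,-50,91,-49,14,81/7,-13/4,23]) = [-55,-50,-50,-49,-28,-18,-13/4,3/5,11,81/7,14,15,23,47,59.92,85,91]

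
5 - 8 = -3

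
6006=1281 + 4725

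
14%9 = 5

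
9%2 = 1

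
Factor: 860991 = 3^1*109^1*2633^1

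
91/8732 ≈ 0.0104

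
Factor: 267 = 3^1 * 89^1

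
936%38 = 24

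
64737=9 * 7193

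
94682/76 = 47341/38 ≈ 1245.82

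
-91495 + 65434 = -26061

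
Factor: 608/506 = 2^4*11^(-1)*19^1*23^(-1) = 304/253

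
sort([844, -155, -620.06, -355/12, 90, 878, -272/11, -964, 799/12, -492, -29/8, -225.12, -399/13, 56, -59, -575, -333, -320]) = [-964, -620.06, -575, -492, -333, -320, -225.12, -155, -59, -399/13, -355/12, -272/11, -29/8, 56, 799/12, 90, 844, 878]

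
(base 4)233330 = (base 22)67a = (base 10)3068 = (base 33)2qw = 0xbfc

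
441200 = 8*55150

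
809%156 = 29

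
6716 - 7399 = -683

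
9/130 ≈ 0.0692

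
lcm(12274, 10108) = 171836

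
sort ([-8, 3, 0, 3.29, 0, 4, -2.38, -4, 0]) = [-8, -4, -2.38, 0, 0, 0, 3, 3.29, 4]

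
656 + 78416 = 79072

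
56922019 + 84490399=141412418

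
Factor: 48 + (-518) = -1 * 2^1 * 5^1 * 47^1 = -470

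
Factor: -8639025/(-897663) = 5^2*13^(-1)*229^1*503^1*23017^(-1) = 2879675/299221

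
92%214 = 92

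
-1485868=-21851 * 68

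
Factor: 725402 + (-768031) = -1 * 47^1 * 907^1 = -42629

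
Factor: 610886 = 2^1*31^1*59^1*167^1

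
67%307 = 67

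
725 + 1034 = 1759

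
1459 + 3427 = 4886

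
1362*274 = 373188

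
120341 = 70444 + 49897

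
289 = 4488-4199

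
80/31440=1/393 ≈ 0.00254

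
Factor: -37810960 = -1 * 2^4 * 5^1 * 11^1 * 42967^1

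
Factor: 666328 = 2^3*13^1*43^1*149^1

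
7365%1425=240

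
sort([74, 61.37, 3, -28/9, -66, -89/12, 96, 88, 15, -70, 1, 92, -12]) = [-70, -66, -12, -89/12, -28/9, 1, 3, 15, 61.37, 74, 88, 92, 96]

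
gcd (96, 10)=2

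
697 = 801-104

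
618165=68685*9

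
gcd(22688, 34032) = 11344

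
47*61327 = 2882369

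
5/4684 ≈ 0.00107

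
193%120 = 73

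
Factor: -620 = -1*2^2*5^1*31^1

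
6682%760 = 602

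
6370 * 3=19110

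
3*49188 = 147564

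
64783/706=91+537/706 ≈ 91.76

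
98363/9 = 10929 + 2/9 ≈ 10929.22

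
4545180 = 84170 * 54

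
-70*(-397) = 27790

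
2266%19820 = 2266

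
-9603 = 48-9651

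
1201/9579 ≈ 0.125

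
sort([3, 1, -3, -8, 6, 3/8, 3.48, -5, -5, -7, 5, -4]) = [-8, -7, -5, -5, -4, -3, 3/8, 1, 3, 3.48, 5, 6]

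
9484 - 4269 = 5215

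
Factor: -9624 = -1 * 2^3 * 3^1 * 401^1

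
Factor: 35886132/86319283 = 2^2 * 3^3 * 29^(-1) * 31^(-1) * 229^1 * 1451^1 * 96017^(-1)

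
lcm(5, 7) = 35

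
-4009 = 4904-8913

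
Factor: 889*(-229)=-1*7^1*127^1*229^1=-203581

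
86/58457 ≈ 0.00147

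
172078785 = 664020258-491941473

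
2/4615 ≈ 0.000433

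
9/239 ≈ 0.0377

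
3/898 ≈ 0.00334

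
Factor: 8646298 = 2^1*23^1*187963^1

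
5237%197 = 115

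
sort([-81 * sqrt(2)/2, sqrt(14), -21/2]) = [-81 * sqrt(2)/2, -21/2, sqrt(14)]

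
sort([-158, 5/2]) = [-158, 5/2]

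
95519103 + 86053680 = 181572783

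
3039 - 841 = 2198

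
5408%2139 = 1130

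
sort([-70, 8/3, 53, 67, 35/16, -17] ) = [-70, -17, 35/16, 8/3, 53, 67] 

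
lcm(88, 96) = 1056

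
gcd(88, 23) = 1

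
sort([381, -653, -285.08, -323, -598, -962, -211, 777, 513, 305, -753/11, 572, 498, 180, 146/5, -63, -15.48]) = [-962, -653, -598, -323, -285.08, -211, -753/11, -63, -15.48, 146/5, 180, 305, 381, 498, 513, 572, 777]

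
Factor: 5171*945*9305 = 3^3*5^2*7^1*1861^1*5171^1 = 45469766475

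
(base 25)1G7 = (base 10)1032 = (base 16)408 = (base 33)V9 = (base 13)615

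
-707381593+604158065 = -103223528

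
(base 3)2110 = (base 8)102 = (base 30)26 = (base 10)66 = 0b1000010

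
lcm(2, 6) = 6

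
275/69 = 3 + 68/69 ≈ 3.99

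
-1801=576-2377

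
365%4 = 1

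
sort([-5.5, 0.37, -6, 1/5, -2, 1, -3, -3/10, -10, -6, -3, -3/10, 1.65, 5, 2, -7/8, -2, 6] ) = [-10, -6, -6, -5.5, -3, -3, -2, -2, -7/8, -3/10, -3/10, 1/5, 0.37, 1, 1.65, 2, 5, 6] 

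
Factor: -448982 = -1*2^1*224491^1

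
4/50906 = 2/25453 ≈ 0.0000786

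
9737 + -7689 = 2048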